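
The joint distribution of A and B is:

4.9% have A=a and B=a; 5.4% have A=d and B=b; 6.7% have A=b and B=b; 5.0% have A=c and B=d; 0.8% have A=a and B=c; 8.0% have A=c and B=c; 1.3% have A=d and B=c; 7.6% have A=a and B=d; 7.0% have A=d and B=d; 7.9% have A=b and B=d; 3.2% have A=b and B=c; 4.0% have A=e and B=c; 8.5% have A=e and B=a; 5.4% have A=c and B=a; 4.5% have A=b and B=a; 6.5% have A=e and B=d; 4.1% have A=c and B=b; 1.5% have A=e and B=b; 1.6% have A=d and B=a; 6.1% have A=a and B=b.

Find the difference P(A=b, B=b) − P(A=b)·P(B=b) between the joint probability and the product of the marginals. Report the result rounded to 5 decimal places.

P(A=b) = 0.045 + 0.067 + 0.032 + 0.079 = 0.223.
P(B=b) = 0.061 + 0.067 + 0.041 + 0.054 + 0.015 = 0.238.
P(A=b, B=b) − P(A=b)P(B=b) = 0.067 − 0.223×0.238 = 0.01393.

0.01393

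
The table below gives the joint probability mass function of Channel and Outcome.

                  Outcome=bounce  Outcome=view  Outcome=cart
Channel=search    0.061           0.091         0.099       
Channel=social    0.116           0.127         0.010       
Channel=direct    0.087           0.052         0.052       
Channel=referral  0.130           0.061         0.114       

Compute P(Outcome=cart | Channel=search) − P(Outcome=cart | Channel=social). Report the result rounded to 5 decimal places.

0.35490

P(Channel=search) = 0.061 + 0.091 + 0.099 = 0.251; P(Outcome=cart | Channel=search) = 0.099/0.251 = 0.394422.
P(Channel=social) = 0.116 + 0.127 + 0.010 = 0.253; P(Outcome=cart | Channel=social) = 0.010/0.253 = 0.039526.
Difference = 0.35490.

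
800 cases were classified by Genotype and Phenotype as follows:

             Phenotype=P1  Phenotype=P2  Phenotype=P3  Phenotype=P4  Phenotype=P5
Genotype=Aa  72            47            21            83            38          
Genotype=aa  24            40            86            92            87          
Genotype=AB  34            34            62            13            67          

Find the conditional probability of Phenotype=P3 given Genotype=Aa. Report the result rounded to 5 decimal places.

0.08046

Total with Genotype=Aa: 72 + 47 + 21 + 83 + 38 = 261.
P(Phenotype=P3 | Genotype=Aa) = 21/261 = 0.08046.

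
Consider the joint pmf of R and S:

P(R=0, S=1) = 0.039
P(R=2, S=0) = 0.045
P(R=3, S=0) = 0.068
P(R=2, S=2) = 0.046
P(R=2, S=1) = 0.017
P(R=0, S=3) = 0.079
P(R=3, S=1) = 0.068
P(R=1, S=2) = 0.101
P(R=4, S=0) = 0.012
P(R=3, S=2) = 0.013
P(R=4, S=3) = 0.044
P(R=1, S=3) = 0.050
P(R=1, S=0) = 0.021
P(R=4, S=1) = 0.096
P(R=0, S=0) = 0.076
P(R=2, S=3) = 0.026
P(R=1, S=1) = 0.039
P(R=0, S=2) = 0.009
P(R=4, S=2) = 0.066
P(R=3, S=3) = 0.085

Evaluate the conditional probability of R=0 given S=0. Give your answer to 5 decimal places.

0.34234

P(S=0) = 0.076 + 0.021 + 0.045 + 0.068 + 0.012 = 0.222.
P(R=0 | S=0) = 0.076/0.222 = 0.34234.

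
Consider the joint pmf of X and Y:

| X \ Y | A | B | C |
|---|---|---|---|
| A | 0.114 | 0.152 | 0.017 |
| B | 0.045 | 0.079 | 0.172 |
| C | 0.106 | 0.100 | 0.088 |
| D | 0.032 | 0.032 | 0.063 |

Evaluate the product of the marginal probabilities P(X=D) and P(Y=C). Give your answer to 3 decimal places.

P(X=D) = 0.032 + 0.032 + 0.063 = 0.127.
P(Y=C) = 0.017 + 0.172 + 0.088 + 0.063 = 0.340.
Product: 0.127 × 0.340 = 0.043.

0.043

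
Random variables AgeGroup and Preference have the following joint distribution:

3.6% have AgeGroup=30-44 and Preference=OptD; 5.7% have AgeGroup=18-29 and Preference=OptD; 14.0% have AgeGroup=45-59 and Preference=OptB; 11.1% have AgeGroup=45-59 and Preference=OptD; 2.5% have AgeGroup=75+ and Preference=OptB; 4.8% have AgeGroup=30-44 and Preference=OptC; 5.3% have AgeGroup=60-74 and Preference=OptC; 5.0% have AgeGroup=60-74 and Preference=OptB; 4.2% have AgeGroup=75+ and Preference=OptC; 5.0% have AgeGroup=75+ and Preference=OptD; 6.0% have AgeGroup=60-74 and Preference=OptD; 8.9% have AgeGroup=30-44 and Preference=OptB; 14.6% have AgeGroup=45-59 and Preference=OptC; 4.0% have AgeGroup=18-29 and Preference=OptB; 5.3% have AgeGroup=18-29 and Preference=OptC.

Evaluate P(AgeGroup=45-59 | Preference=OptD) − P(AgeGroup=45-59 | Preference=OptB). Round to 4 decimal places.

-0.0535

P(Preference=OptD) = 0.057 + 0.036 + 0.111 + 0.060 + 0.050 = 0.314; P(AgeGroup=45-59 | Preference=OptD) = 0.111/0.314 = 0.35350.
P(Preference=OptB) = 0.040 + 0.089 + 0.140 + 0.050 + 0.025 = 0.344; P(AgeGroup=45-59 | Preference=OptB) = 0.140/0.344 = 0.40698.
Difference = -0.0535.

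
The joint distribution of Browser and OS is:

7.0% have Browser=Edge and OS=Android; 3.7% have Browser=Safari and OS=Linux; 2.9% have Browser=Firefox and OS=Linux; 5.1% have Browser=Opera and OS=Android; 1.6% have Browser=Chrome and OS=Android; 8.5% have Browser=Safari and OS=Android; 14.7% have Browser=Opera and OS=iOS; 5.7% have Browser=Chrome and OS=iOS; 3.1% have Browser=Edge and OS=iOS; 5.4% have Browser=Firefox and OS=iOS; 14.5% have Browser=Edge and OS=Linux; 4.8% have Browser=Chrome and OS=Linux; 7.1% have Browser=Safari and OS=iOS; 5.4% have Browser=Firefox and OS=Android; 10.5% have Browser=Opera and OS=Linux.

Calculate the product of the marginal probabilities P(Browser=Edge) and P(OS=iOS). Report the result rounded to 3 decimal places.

P(Browser=Edge) = 0.145 + 0.031 + 0.070 = 0.246.
P(OS=iOS) = 0.057 + 0.054 + 0.071 + 0.031 + 0.147 = 0.360.
Product: 0.246 × 0.360 = 0.089.

0.089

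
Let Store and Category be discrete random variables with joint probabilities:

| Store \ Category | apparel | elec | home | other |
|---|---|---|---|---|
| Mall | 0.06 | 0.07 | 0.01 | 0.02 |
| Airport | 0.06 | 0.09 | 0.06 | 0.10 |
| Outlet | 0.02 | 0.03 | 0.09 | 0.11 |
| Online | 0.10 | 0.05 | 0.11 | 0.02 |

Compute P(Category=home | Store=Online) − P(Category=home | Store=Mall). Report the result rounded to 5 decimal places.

P(Store=Online) = 0.10 + 0.05 + 0.11 + 0.02 = 0.28; P(Category=home | Store=Online) = 0.11/0.28 = 0.392857.
P(Store=Mall) = 0.06 + 0.07 + 0.01 + 0.02 = 0.16; P(Category=home | Store=Mall) = 0.01/0.16 = 0.062500.
Difference = 0.33036.

0.33036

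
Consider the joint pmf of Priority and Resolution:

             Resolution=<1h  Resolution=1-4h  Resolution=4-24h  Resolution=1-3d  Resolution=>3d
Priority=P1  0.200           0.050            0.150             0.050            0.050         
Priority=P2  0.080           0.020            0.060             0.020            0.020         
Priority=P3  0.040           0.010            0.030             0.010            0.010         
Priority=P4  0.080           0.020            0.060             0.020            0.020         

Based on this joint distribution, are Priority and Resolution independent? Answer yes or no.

yes

Every cell satisfies P(Priority,Resolution) = P(Priority)·P(Resolution). For instance P(Priority=P3) = 0.100, P(Resolution=<1h) = 0.400, and 0.100×0.400 = 0.040 matches the joint entry. So Priority and Resolution are independent.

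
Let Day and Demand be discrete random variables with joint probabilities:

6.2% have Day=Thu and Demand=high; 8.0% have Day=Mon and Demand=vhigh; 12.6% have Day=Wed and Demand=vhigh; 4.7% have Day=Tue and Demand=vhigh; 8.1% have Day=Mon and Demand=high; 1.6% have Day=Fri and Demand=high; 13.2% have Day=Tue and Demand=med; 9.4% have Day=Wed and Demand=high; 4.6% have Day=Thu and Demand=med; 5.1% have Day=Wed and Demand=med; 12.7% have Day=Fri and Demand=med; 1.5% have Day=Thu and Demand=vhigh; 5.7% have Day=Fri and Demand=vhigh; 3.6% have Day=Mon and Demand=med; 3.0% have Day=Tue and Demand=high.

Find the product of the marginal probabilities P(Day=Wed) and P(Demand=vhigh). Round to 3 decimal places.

0.088

P(Day=Wed) = 0.051 + 0.094 + 0.126 = 0.271.
P(Demand=vhigh) = 0.080 + 0.047 + 0.126 + 0.015 + 0.057 = 0.325.
Product: 0.271 × 0.325 = 0.088.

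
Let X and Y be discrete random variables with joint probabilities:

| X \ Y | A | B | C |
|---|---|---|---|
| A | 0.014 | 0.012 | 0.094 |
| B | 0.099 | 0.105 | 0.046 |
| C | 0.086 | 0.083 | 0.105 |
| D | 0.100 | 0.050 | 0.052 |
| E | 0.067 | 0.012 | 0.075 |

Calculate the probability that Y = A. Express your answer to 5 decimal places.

P(Y=A) = 0.014 + 0.099 + 0.086 + 0.100 + 0.067 = 0.366.

0.36600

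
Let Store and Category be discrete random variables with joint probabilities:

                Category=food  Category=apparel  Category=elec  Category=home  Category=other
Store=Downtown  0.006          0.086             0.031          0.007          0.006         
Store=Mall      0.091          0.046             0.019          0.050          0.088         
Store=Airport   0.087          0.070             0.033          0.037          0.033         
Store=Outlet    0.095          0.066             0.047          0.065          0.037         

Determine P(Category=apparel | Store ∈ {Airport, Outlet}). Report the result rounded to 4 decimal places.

P(Store=Airport) = 0.087 + 0.070 + 0.033 + 0.037 + 0.033 = 0.260.
P(Store=Outlet) = 0.095 + 0.066 + 0.047 + 0.065 + 0.037 = 0.310.
P(Store ∈ {Airport, Outlet}) = 0.260 + 0.310 = 0.570; P(Category=apparel, Store ∈ {Airport, Outlet}) = 0.070 + 0.066 = 0.136.
P(Category=apparel | Store ∈ {Airport, Outlet}) = 0.136/0.570 = 0.2386.

0.2386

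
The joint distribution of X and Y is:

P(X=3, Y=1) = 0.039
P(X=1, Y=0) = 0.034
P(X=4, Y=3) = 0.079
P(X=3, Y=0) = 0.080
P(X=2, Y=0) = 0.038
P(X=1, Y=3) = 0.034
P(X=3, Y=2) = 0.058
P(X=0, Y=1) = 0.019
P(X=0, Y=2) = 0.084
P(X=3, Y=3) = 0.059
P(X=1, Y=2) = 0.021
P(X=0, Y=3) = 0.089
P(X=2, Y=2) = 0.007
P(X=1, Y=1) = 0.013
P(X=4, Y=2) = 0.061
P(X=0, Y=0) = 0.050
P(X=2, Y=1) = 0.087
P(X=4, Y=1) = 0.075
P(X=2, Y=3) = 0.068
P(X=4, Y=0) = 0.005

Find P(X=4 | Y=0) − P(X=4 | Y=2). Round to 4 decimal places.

P(Y=0) = 0.050 + 0.034 + 0.038 + 0.080 + 0.005 = 0.207; P(X=4 | Y=0) = 0.005/0.207 = 0.02415.
P(Y=2) = 0.084 + 0.021 + 0.007 + 0.058 + 0.061 = 0.231; P(X=4 | Y=2) = 0.061/0.231 = 0.26407.
Difference = -0.2399.

-0.2399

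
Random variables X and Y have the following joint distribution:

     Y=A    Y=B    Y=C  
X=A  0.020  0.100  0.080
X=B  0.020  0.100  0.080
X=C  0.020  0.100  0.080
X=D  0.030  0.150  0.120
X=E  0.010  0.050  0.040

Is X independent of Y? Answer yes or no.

Every cell satisfies P(X,Y) = P(X)·P(Y). For instance P(X=C) = 0.200, P(Y=B) = 0.500, and 0.200×0.500 = 0.100 matches the joint entry. So X and Y are independent.

yes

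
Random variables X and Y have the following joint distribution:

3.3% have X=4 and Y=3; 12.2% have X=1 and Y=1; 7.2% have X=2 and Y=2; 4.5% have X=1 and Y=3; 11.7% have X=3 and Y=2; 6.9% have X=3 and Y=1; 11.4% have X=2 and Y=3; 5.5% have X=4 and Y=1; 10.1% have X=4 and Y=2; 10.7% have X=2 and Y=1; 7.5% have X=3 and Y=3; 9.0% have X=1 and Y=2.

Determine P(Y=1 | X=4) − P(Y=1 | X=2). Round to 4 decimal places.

P(X=4) = 0.055 + 0.101 + 0.033 = 0.189; P(Y=1 | X=4) = 0.055/0.189 = 0.29101.
P(X=2) = 0.107 + 0.072 + 0.114 = 0.293; P(Y=1 | X=2) = 0.107/0.293 = 0.36519.
Difference = -0.0742.

-0.0742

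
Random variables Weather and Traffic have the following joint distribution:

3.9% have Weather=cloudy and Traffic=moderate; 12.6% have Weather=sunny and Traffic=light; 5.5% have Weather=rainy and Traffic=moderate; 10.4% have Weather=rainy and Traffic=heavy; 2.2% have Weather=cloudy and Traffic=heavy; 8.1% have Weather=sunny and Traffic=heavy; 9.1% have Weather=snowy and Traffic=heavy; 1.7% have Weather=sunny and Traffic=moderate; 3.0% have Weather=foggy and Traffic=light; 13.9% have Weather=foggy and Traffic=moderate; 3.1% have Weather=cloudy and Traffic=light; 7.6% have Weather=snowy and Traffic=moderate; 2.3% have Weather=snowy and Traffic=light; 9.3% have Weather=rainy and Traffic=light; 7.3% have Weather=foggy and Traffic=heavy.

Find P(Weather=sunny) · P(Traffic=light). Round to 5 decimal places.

0.06787

P(Weather=sunny) = 0.126 + 0.017 + 0.081 = 0.224.
P(Traffic=light) = 0.126 + 0.031 + 0.093 + 0.023 + 0.030 = 0.303.
Product: 0.224 × 0.303 = 0.06787.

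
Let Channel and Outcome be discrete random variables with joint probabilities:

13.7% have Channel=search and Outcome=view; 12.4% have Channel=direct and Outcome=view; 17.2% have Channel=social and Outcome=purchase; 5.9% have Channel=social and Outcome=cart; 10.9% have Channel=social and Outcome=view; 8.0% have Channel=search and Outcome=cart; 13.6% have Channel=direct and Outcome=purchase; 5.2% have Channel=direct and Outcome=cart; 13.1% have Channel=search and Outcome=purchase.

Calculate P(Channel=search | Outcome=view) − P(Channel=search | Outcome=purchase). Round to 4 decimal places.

0.0719

P(Outcome=view) = 0.137 + 0.109 + 0.124 = 0.370; P(Channel=search | Outcome=view) = 0.137/0.370 = 0.37027.
P(Outcome=purchase) = 0.131 + 0.172 + 0.136 = 0.439; P(Channel=search | Outcome=purchase) = 0.131/0.439 = 0.29841.
Difference = 0.0719.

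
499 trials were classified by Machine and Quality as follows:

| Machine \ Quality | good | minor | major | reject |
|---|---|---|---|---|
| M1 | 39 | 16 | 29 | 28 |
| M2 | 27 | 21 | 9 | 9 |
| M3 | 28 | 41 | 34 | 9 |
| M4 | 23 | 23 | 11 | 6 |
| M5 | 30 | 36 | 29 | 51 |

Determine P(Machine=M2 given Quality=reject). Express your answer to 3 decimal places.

0.087

Total with Quality=reject: 28 + 9 + 9 + 6 + 51 = 103.
P(Machine=M2 | Quality=reject) = 9/103 = 0.087.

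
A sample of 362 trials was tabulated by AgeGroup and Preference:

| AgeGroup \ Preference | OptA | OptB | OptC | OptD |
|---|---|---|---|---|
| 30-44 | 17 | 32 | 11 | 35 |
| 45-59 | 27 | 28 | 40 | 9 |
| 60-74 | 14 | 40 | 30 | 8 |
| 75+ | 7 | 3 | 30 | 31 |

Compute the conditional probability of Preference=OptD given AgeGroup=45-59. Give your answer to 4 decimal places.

Total with AgeGroup=45-59: 27 + 28 + 40 + 9 = 104.
P(Preference=OptD | AgeGroup=45-59) = 9/104 = 0.0865.

0.0865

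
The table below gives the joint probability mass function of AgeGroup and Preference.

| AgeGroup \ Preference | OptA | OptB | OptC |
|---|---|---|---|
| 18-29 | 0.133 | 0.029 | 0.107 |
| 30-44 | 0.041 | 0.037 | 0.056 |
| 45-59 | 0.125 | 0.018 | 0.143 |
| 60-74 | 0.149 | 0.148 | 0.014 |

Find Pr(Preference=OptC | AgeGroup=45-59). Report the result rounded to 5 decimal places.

P(AgeGroup=45-59) = 0.125 + 0.018 + 0.143 = 0.286.
P(Preference=OptC | AgeGroup=45-59) = 0.143/0.286 = 0.50000.

0.50000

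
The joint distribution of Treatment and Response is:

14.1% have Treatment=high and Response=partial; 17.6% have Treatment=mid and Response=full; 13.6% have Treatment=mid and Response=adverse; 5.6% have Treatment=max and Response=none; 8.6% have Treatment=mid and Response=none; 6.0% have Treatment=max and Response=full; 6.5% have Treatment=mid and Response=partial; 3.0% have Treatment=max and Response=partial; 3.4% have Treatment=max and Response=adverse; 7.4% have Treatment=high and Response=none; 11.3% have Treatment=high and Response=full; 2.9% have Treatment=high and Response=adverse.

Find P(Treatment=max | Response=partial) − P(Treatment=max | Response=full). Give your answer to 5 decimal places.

P(Response=partial) = 0.065 + 0.141 + 0.030 = 0.236; P(Treatment=max | Response=partial) = 0.030/0.236 = 0.127119.
P(Response=full) = 0.176 + 0.113 + 0.060 = 0.349; P(Treatment=max | Response=full) = 0.060/0.349 = 0.171920.
Difference = -0.04480.

-0.04480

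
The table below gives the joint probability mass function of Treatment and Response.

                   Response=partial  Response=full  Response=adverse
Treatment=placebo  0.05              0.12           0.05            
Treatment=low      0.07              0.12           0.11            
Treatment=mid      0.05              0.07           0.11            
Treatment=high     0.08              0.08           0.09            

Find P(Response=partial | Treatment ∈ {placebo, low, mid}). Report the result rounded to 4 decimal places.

0.2267

P(Treatment=placebo) = 0.05 + 0.12 + 0.05 = 0.22.
P(Treatment=low) = 0.07 + 0.12 + 0.11 = 0.30.
P(Treatment=mid) = 0.05 + 0.07 + 0.11 = 0.23.
P(Treatment ∈ {placebo, low, mid}) = 0.22 + 0.30 + 0.23 = 0.75; P(Response=partial, Treatment ∈ {placebo, low, mid}) = 0.05 + 0.07 + 0.05 = 0.17.
P(Response=partial | Treatment ∈ {placebo, low, mid}) = 0.17/0.75 = 0.2267.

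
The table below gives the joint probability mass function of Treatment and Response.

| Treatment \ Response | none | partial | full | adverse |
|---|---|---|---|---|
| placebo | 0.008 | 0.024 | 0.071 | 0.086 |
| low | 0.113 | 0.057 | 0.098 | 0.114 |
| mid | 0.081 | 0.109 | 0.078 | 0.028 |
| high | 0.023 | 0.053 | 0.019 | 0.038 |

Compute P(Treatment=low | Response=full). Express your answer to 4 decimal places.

P(Response=full) = 0.071 + 0.098 + 0.078 + 0.019 = 0.266.
P(Treatment=low | Response=full) = 0.098/0.266 = 0.3684.

0.3684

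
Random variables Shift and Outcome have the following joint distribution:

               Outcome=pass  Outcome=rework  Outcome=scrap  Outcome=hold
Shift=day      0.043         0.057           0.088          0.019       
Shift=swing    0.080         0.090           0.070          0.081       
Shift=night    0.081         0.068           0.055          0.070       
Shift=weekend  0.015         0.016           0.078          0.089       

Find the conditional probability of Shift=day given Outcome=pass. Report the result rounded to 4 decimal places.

0.1963

P(Outcome=pass) = 0.043 + 0.080 + 0.081 + 0.015 = 0.219.
P(Shift=day | Outcome=pass) = 0.043/0.219 = 0.1963.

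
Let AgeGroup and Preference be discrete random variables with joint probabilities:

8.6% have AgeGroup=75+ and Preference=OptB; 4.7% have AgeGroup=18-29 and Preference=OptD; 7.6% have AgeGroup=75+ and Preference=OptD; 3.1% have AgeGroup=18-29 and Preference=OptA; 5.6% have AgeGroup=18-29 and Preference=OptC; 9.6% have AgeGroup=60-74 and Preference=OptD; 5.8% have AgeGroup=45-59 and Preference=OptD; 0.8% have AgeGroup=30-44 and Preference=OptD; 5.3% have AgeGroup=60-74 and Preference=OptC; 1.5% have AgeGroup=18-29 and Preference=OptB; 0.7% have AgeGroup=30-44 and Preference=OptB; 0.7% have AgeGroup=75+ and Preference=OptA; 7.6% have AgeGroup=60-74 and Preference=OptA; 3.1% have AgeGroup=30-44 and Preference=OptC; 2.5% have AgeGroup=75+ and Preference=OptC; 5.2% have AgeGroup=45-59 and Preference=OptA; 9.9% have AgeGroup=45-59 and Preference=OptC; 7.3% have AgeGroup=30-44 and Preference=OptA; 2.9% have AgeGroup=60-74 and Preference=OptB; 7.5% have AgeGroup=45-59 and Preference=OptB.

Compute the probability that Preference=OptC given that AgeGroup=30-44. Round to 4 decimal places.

P(AgeGroup=30-44) = 0.073 + 0.007 + 0.031 + 0.008 = 0.119.
P(Preference=OptC | AgeGroup=30-44) = 0.031/0.119 = 0.2605.

0.2605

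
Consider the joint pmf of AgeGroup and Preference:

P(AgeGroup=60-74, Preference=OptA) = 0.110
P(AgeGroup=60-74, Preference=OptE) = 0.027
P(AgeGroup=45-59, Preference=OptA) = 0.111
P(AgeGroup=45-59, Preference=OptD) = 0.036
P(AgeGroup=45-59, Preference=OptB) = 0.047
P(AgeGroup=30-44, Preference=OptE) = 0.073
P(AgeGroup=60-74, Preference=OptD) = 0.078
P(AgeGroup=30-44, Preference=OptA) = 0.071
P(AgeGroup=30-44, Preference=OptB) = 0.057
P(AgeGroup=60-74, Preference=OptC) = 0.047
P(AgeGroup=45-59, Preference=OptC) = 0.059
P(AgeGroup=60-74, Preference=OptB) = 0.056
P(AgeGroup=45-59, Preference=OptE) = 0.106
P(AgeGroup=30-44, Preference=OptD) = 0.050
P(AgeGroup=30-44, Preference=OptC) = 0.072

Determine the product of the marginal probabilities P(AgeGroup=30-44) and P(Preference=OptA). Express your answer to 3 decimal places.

P(AgeGroup=30-44) = 0.071 + 0.057 + 0.072 + 0.050 + 0.073 = 0.323.
P(Preference=OptA) = 0.071 + 0.111 + 0.110 = 0.292.
Product: 0.323 × 0.292 = 0.094.

0.094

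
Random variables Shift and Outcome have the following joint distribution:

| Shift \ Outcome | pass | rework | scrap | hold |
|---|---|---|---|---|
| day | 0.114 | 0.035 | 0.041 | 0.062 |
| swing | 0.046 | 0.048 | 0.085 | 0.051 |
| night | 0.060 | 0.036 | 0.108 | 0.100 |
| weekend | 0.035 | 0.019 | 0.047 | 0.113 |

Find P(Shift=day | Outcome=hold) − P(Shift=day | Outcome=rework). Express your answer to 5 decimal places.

P(Outcome=hold) = 0.062 + 0.051 + 0.100 + 0.113 = 0.326; P(Shift=day | Outcome=hold) = 0.062/0.326 = 0.190184.
P(Outcome=rework) = 0.035 + 0.048 + 0.036 + 0.019 = 0.138; P(Shift=day | Outcome=rework) = 0.035/0.138 = 0.253623.
Difference = -0.06344.

-0.06344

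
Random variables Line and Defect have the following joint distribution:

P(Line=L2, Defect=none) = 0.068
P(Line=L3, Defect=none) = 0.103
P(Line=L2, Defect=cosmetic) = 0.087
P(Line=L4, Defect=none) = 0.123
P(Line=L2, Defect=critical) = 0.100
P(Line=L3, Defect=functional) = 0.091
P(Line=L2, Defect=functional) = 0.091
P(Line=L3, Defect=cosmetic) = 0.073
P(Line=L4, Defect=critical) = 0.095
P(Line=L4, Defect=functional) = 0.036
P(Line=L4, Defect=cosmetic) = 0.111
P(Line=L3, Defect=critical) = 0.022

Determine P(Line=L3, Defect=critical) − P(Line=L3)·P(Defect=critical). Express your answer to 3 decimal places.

P(Line=L3) = 0.103 + 0.073 + 0.091 + 0.022 = 0.289.
P(Defect=critical) = 0.100 + 0.022 + 0.095 = 0.217.
P(Line=L3, Defect=critical) − P(Line=L3)P(Defect=critical) = 0.022 − 0.289×0.217 = -0.041.

-0.041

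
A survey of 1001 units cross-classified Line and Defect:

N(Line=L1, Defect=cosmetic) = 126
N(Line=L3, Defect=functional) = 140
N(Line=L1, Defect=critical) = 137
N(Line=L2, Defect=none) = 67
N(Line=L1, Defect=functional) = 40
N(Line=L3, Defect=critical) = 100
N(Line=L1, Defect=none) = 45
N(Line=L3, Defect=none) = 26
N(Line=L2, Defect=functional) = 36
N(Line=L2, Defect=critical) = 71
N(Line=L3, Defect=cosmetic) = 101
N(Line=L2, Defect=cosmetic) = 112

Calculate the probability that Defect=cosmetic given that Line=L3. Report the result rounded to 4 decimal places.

Total with Line=L3: 26 + 101 + 140 + 100 = 367.
P(Defect=cosmetic | Line=L3) = 101/367 = 0.2752.

0.2752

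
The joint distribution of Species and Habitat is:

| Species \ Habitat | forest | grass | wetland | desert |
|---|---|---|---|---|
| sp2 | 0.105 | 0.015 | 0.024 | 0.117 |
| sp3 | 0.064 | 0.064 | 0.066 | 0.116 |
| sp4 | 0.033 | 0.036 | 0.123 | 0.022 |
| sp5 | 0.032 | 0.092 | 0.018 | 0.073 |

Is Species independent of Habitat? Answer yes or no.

P(Species=sp4) = 0.214 and P(Habitat=wetland) = 0.231, so their product is 0.04943, but P(Species=sp4, Habitat=wetland) = 0.123. Since these differ, Species and Habitat are not independent.

no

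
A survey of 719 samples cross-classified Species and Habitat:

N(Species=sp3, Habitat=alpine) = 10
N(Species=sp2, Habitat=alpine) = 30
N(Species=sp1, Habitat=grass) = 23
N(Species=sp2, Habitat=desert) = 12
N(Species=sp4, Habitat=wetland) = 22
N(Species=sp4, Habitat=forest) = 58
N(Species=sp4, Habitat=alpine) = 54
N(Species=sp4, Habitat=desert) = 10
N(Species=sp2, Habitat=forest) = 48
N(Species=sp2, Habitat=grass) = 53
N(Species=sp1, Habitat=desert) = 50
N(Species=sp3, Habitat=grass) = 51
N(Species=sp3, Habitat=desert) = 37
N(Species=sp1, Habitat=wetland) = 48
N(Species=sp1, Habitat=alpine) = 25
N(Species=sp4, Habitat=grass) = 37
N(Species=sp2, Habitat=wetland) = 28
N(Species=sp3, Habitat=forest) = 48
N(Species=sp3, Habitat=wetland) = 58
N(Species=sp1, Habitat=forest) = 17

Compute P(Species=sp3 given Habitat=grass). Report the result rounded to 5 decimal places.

Total with Habitat=grass: 23 + 53 + 51 + 37 = 164.
P(Species=sp3 | Habitat=grass) = 51/164 = 0.31098.

0.31098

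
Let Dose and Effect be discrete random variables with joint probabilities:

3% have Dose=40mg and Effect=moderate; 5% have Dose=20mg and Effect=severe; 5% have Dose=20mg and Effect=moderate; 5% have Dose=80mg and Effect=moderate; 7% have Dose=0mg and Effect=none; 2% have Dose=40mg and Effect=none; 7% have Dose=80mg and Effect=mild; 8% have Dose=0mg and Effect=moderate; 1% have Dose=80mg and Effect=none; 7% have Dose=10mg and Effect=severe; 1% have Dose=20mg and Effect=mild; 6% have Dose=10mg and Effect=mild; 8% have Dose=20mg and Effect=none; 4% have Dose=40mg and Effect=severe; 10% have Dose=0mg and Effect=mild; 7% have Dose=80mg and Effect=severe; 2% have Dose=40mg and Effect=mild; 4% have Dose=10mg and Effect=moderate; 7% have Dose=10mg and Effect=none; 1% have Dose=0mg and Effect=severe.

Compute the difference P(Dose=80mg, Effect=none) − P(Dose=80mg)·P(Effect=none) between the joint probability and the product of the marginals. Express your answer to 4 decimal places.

-0.0400

P(Dose=80mg) = 0.01 + 0.07 + 0.05 + 0.07 = 0.20.
P(Effect=none) = 0.07 + 0.07 + 0.08 + 0.02 + 0.01 = 0.25.
P(Dose=80mg, Effect=none) − P(Dose=80mg)P(Effect=none) = 0.01 − 0.20×0.25 = -0.0400.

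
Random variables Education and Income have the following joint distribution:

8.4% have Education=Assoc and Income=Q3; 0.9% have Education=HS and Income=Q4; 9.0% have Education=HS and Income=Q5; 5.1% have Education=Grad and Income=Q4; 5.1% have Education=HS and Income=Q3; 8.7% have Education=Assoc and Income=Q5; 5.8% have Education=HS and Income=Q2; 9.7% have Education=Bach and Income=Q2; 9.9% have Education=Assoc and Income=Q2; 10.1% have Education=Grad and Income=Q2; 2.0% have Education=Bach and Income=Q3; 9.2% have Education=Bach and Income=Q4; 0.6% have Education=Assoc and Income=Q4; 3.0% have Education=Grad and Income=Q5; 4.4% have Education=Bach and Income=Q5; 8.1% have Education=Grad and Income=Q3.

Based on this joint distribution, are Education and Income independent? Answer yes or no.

no

P(Education=Bach) = 0.253 and P(Income=Q4) = 0.158, so their product is 0.03997, but P(Education=Bach, Income=Q4) = 0.092. Since these differ, Education and Income are not independent.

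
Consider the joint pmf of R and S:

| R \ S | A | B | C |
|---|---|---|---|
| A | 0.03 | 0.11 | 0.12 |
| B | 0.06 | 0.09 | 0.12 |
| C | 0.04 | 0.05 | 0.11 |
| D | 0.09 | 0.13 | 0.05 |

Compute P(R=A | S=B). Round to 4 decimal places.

0.2895

P(S=B) = 0.11 + 0.09 + 0.05 + 0.13 = 0.38.
P(R=A | S=B) = 0.11/0.38 = 0.2895.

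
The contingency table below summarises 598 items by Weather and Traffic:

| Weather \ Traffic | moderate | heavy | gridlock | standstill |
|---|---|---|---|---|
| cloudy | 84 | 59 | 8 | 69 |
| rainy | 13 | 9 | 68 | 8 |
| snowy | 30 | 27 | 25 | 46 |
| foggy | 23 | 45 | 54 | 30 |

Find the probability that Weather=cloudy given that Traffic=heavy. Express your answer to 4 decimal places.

0.4214

Total with Traffic=heavy: 59 + 9 + 27 + 45 = 140.
P(Weather=cloudy | Traffic=heavy) = 59/140 = 0.4214.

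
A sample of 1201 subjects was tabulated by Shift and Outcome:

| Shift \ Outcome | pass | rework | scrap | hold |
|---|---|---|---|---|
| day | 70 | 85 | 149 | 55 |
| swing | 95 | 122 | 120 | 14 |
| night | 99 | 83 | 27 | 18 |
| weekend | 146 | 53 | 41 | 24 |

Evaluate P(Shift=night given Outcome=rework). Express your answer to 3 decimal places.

Total with Outcome=rework: 85 + 122 + 83 + 53 = 343.
P(Shift=night | Outcome=rework) = 83/343 = 0.242.

0.242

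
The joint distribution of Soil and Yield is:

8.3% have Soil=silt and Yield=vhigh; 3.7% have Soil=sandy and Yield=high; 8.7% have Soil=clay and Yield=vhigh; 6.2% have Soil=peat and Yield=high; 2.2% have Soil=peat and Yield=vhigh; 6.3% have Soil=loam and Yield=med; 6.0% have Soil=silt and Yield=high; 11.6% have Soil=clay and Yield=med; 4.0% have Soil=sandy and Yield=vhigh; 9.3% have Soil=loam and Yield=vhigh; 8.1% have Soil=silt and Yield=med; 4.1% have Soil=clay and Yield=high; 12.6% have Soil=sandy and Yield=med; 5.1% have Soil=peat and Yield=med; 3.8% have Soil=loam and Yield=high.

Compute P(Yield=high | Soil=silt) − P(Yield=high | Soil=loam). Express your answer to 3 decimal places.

P(Soil=silt) = 0.081 + 0.060 + 0.083 = 0.224; P(Yield=high | Soil=silt) = 0.060/0.224 = 0.2679.
P(Soil=loam) = 0.063 + 0.038 + 0.093 = 0.194; P(Yield=high | Soil=loam) = 0.038/0.194 = 0.1959.
Difference = 0.072.

0.072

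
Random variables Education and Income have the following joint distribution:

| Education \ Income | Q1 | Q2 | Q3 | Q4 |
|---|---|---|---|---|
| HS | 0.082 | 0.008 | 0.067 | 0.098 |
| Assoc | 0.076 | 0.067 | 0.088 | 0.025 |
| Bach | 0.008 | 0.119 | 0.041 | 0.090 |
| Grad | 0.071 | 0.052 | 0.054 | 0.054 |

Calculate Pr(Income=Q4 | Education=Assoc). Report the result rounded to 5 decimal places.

P(Education=Assoc) = 0.076 + 0.067 + 0.088 + 0.025 = 0.256.
P(Income=Q4 | Education=Assoc) = 0.025/0.256 = 0.09766.

0.09766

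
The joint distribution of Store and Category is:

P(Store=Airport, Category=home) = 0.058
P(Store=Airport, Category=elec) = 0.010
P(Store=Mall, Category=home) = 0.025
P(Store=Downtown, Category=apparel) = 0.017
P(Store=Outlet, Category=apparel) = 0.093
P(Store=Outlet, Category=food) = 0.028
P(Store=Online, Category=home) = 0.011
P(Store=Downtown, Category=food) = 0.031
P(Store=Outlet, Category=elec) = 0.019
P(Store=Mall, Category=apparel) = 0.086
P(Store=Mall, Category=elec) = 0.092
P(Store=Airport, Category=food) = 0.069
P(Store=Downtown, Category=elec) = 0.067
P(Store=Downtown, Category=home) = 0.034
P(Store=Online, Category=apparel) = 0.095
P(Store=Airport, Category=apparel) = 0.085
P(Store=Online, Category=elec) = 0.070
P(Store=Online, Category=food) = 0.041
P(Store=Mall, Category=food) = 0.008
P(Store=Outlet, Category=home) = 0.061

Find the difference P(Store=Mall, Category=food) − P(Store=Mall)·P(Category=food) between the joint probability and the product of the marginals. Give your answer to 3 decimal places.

P(Store=Mall) = 0.008 + 0.086 + 0.092 + 0.025 = 0.211.
P(Category=food) = 0.031 + 0.008 + 0.069 + 0.028 + 0.041 = 0.177.
P(Store=Mall, Category=food) − P(Store=Mall)P(Category=food) = 0.008 − 0.211×0.177 = -0.029.

-0.029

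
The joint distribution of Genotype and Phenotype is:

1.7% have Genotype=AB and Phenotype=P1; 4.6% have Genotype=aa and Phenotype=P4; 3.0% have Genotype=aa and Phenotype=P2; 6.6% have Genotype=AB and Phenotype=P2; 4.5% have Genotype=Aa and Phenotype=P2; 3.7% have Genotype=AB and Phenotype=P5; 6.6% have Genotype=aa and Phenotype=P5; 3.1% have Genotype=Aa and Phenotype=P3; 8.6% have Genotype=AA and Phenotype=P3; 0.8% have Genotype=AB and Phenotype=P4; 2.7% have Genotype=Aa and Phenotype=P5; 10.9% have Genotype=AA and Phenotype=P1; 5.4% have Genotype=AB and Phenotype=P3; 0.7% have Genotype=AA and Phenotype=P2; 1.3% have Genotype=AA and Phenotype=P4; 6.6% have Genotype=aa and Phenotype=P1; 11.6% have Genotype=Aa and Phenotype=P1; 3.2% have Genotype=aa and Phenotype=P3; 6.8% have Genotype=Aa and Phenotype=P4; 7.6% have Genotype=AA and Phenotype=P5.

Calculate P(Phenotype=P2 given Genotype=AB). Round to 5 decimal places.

0.36264

P(Genotype=AB) = 0.017 + 0.066 + 0.054 + 0.008 + 0.037 = 0.182.
P(Phenotype=P2 | Genotype=AB) = 0.066/0.182 = 0.36264.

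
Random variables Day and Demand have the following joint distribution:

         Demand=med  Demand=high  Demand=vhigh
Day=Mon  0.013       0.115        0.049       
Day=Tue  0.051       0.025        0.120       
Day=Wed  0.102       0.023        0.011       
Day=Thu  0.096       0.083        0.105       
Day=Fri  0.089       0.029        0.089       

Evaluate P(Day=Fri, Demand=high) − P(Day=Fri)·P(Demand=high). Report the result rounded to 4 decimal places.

P(Day=Fri) = 0.089 + 0.029 + 0.089 = 0.207.
P(Demand=high) = 0.115 + 0.025 + 0.023 + 0.083 + 0.029 = 0.275.
P(Day=Fri, Demand=high) − P(Day=Fri)P(Demand=high) = 0.029 − 0.207×0.275 = -0.0279.

-0.0279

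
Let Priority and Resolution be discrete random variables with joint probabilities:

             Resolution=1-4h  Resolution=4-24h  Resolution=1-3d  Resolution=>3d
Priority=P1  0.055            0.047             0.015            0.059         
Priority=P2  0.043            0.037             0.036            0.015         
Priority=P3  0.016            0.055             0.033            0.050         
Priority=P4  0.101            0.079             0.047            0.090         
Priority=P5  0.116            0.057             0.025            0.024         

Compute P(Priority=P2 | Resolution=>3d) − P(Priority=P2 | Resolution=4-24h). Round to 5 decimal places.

-0.07152

P(Resolution=>3d) = 0.059 + 0.015 + 0.050 + 0.090 + 0.024 = 0.238; P(Priority=P2 | Resolution=>3d) = 0.015/0.238 = 0.063025.
P(Resolution=4-24h) = 0.047 + 0.037 + 0.055 + 0.079 + 0.057 = 0.275; P(Priority=P2 | Resolution=4-24h) = 0.037/0.275 = 0.134545.
Difference = -0.07152.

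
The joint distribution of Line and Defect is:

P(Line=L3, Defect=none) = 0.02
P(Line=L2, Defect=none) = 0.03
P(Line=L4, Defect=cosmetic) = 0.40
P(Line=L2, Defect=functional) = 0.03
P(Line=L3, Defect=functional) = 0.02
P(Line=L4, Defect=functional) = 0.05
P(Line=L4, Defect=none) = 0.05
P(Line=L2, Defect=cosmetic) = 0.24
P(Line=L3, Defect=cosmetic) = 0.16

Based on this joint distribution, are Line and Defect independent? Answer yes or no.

Every cell satisfies P(Line,Defect) = P(Line)·P(Defect). For instance P(Line=L3) = 0.20, P(Defect=cosmetic) = 0.80, and 0.20×0.80 = 0.16 matches the joint entry. So Line and Defect are independent.

yes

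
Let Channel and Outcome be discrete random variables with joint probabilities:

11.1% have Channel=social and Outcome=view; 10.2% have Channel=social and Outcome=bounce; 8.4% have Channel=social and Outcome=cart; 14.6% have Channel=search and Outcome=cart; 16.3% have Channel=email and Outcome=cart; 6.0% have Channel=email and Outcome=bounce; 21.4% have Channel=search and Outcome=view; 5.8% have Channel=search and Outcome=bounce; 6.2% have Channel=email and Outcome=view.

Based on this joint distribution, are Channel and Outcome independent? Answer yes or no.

P(Channel=search) = 0.418 and P(Outcome=view) = 0.387, so their product is 0.16177, but P(Channel=search, Outcome=view) = 0.214. Since these differ, Channel and Outcome are not independent.

no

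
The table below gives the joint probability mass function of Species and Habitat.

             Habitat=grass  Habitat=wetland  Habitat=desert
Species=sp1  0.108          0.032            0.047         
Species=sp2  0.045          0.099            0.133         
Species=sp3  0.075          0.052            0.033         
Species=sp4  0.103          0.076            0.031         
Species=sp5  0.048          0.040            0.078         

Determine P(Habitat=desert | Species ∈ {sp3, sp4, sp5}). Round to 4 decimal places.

0.2649

P(Species=sp3) = 0.075 + 0.052 + 0.033 = 0.160.
P(Species=sp4) = 0.103 + 0.076 + 0.031 = 0.210.
P(Species=sp5) = 0.048 + 0.040 + 0.078 = 0.166.
P(Species ∈ {sp3, sp4, sp5}) = 0.160 + 0.210 + 0.166 = 0.536; P(Habitat=desert, Species ∈ {sp3, sp4, sp5}) = 0.033 + 0.031 + 0.078 = 0.142.
P(Habitat=desert | Species ∈ {sp3, sp4, sp5}) = 0.142/0.536 = 0.2649.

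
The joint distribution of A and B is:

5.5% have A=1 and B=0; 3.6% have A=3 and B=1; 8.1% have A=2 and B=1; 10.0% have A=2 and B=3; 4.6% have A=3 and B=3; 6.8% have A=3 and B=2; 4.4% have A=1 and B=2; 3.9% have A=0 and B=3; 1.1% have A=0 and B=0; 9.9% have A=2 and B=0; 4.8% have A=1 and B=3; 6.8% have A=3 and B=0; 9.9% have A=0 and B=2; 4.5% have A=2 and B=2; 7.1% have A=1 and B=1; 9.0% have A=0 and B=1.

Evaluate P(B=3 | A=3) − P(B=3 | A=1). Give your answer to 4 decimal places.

-0.0092

P(A=3) = 0.068 + 0.036 + 0.068 + 0.046 = 0.218; P(B=3 | A=3) = 0.046/0.218 = 0.21101.
P(A=1) = 0.055 + 0.071 + 0.044 + 0.048 = 0.218; P(B=3 | A=1) = 0.048/0.218 = 0.22018.
Difference = -0.0092.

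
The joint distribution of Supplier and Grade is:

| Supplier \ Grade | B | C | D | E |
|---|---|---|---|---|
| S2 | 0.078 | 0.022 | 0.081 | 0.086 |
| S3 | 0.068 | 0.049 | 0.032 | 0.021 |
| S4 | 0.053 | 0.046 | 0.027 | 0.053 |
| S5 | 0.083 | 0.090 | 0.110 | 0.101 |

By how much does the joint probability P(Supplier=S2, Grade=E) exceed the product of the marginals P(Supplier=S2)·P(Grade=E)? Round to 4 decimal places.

0.0163

P(Supplier=S2) = 0.078 + 0.022 + 0.081 + 0.086 = 0.267.
P(Grade=E) = 0.086 + 0.021 + 0.053 + 0.101 = 0.261.
P(Supplier=S2, Grade=E) − P(Supplier=S2)P(Grade=E) = 0.086 − 0.267×0.261 = 0.0163.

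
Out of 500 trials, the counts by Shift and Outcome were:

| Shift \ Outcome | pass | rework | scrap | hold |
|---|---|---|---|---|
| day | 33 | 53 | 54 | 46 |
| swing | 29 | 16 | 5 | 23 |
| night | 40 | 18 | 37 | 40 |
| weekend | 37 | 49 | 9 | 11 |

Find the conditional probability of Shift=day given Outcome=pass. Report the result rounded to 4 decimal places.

0.2374

Total with Outcome=pass: 33 + 29 + 40 + 37 = 139.
P(Shift=day | Outcome=pass) = 33/139 = 0.2374.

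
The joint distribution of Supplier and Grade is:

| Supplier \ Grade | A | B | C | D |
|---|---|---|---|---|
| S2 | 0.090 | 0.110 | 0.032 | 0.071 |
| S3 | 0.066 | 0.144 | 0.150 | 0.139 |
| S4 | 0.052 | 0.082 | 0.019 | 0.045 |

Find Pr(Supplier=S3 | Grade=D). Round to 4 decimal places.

0.5451

P(Grade=D) = 0.071 + 0.139 + 0.045 = 0.255.
P(Supplier=S3 | Grade=D) = 0.139/0.255 = 0.5451.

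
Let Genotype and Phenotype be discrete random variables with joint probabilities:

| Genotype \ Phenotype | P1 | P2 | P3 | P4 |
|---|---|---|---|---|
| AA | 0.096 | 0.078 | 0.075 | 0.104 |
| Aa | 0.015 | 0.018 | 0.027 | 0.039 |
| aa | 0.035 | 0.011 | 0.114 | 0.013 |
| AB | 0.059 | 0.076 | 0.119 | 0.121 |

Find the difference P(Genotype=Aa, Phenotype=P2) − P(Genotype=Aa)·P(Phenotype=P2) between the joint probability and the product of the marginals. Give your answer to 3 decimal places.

P(Genotype=Aa) = 0.015 + 0.018 + 0.027 + 0.039 = 0.099.
P(Phenotype=P2) = 0.078 + 0.018 + 0.011 + 0.076 = 0.183.
P(Genotype=Aa, Phenotype=P2) − P(Genotype=Aa)P(Phenotype=P2) = 0.018 − 0.099×0.183 = -0.000.

-0.000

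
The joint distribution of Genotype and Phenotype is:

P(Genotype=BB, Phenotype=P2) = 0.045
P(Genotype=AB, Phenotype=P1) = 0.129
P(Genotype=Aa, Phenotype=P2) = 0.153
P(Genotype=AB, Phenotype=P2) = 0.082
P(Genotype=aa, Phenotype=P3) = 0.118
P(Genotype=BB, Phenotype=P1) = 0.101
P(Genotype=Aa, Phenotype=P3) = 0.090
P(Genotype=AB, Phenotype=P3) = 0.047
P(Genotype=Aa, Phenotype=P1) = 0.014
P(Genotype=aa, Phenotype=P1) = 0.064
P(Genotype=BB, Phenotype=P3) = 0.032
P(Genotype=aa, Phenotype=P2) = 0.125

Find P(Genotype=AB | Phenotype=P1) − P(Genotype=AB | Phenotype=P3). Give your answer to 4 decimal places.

P(Phenotype=P1) = 0.014 + 0.064 + 0.129 + 0.101 = 0.308; P(Genotype=AB | Phenotype=P1) = 0.129/0.308 = 0.41883.
P(Phenotype=P3) = 0.090 + 0.118 + 0.047 + 0.032 = 0.287; P(Genotype=AB | Phenotype=P3) = 0.047/0.287 = 0.16376.
Difference = 0.2551.

0.2551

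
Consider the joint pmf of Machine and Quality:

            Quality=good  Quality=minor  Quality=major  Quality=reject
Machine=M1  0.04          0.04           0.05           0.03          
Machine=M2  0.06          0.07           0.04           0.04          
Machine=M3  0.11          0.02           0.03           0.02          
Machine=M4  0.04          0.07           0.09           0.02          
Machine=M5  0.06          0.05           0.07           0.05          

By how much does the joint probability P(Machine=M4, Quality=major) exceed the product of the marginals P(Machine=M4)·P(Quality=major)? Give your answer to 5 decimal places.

0.02840

P(Machine=M4) = 0.04 + 0.07 + 0.09 + 0.02 = 0.22.
P(Quality=major) = 0.05 + 0.04 + 0.03 + 0.09 + 0.07 = 0.28.
P(Machine=M4, Quality=major) − P(Machine=M4)P(Quality=major) = 0.09 − 0.22×0.28 = 0.02840.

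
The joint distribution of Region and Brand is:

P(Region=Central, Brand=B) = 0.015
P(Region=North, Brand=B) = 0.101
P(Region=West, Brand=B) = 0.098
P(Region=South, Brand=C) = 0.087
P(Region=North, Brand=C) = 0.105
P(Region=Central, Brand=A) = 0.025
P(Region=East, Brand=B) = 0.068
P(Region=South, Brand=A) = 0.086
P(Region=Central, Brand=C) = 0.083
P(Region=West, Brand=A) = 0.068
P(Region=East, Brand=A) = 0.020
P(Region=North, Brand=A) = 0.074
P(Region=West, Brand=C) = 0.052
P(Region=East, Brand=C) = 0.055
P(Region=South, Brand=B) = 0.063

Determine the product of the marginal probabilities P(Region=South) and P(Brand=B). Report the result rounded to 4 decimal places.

0.0814

P(Region=South) = 0.086 + 0.063 + 0.087 = 0.236.
P(Brand=B) = 0.101 + 0.063 + 0.068 + 0.098 + 0.015 = 0.345.
Product: 0.236 × 0.345 = 0.0814.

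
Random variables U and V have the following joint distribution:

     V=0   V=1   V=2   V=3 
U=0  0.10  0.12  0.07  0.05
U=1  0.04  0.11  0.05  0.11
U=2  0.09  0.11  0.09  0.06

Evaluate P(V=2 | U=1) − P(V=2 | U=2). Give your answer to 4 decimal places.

-0.0959

P(U=1) = 0.04 + 0.11 + 0.05 + 0.11 = 0.31; P(V=2 | U=1) = 0.05/0.31 = 0.16129.
P(U=2) = 0.09 + 0.11 + 0.09 + 0.06 = 0.35; P(V=2 | U=2) = 0.09/0.35 = 0.25714.
Difference = -0.0959.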